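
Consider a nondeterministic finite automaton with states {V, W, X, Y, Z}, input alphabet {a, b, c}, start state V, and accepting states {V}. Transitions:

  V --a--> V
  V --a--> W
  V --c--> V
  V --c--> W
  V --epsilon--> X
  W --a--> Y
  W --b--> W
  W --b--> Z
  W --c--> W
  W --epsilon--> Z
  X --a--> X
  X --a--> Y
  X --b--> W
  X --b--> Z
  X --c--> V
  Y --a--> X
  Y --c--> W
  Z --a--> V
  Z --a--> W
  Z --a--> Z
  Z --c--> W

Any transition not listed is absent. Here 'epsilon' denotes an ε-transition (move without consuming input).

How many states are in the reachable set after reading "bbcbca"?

5

Start: ε-closure({V}) = {V, X}.
Read 'b': V→∅, X→{W, Z}; now {W, Z}.
Read 'b': W→{W, Z}, Z→∅; now {W, Z}.
Read 'c': W→{W}, Z→{W}; union {W}; ε-closure = {W, Z}.
Read 'b': W→{W, Z}, Z→∅; now {W, Z}.
Read 'c': W→{W}, Z→{W}; union {W}; ε-closure = {W, Z}.
Read 'a': W→{Y}, Z→{V, W, Z}; union {V, W, Y, Z}; ε-closure = {V, W, X, Y, Z}.
That set has 5 states.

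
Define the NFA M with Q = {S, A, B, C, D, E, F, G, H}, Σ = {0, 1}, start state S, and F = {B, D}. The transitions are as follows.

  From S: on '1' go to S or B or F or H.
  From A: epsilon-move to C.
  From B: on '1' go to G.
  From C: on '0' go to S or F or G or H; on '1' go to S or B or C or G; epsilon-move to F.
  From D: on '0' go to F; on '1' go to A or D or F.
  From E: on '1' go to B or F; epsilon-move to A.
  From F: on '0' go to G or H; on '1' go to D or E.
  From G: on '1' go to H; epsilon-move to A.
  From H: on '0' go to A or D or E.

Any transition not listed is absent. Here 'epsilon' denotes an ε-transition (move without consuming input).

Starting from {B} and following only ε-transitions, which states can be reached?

{B}

Begin with {B}.
No ε-moves leave this set, so the closure equals the set itself.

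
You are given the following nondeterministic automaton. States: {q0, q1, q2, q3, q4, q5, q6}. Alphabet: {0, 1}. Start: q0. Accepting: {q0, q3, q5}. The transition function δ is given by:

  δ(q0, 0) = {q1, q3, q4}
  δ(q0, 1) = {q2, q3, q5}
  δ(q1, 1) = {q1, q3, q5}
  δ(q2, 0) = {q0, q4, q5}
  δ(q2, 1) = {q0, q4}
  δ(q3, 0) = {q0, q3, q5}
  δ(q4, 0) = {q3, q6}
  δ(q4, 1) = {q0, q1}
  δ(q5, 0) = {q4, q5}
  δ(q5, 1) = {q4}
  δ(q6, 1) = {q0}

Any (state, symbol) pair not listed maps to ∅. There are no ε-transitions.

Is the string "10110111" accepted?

Yes

Start in {q0}.
Read '1': {q0} → {q2, q3, q5}.
Read '0': {q2, q3, q5} → {q0, q3, q4, q5}.
Read '1': {q0, q3, q4, q5} → {q0, q1, q2, q3, q4, q5}.
Read '1': {q0, q1, q2, q3, q4, q5} → {q0, q1, q2, q3, q4, q5}.
Read '0': {q0, q1, q2, q3, q4, q5} → {q0, q1, q3, q4, q5, q6}.
Read '1': {q0, q1, q3, q4, q5, q6} → {q0, q1, q2, q3, q4, q5}.
Read '1': {q0, q1, q2, q3, q4, q5} → {q0, q1, q2, q3, q4, q5}.
Read '1': {q0, q1, q2, q3, q4, q5} → {q0, q1, q2, q3, q4, q5}.
The final set {q0, q1, q2, q3, q4, q5} contains the accepting states q0, q3, q5.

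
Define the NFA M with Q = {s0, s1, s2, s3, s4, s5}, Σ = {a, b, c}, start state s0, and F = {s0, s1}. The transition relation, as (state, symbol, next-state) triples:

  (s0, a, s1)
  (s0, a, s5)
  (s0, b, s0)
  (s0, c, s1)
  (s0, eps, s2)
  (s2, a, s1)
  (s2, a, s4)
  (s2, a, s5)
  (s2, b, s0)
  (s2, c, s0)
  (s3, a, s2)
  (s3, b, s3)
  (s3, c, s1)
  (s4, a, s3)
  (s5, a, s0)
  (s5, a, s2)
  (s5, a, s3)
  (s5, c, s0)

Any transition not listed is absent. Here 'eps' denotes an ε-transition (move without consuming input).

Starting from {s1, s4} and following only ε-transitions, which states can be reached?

{s1, s4}

Begin with {s1, s4}.
No ε-moves leave this set, so the closure equals the set itself.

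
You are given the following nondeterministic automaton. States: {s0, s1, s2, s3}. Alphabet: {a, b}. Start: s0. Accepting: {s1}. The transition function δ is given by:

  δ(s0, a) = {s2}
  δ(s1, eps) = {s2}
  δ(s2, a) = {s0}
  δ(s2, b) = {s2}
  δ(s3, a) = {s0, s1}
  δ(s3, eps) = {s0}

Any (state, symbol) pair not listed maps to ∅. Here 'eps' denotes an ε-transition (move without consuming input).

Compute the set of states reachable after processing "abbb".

Start in {s0}.
Read 'a': {s0} → {s2}.
Read 'b': {s2} → {s2}.
Read 'b': {s2} → {s2}.
Read 'b': {s2} → {s2}.

{s2}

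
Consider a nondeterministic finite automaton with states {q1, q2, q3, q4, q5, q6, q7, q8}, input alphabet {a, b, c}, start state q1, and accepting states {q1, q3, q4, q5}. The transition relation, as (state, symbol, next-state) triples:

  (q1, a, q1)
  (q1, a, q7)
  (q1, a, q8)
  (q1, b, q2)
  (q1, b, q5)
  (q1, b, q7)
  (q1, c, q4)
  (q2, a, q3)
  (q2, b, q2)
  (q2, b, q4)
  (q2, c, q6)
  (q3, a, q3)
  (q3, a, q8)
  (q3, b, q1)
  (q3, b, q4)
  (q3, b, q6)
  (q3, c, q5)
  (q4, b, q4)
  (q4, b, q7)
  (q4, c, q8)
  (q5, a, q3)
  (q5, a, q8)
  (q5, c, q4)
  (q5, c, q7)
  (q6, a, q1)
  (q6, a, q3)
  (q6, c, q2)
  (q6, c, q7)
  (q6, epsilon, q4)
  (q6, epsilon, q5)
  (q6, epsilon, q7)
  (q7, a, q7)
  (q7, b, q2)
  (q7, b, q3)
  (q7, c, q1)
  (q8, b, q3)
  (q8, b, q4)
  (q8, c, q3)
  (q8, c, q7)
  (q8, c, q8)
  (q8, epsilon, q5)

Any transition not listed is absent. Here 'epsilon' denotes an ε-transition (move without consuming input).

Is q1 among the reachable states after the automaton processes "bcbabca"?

Yes

Start in {q1}.
Read 'b': q1→{q2, q5, q7}; now {q2, q5, q7}.
Read 'c': q2→{q6}, q5→{q4, q7}, q7→{q1}; union {q1, q4, q6, q7}; ε-closure = {q1, q4, q5, q6, q7}.
Read 'b': q1→{q2, q5, q7}, q4→{q4, q7}, q5→∅, q6→∅, q7→{q2, q3}; now {q2, q3, q4, q5, q7}.
Read 'a': q2→{q3}, q3→{q3, q8}, q4→∅, q5→{q3, q8}, q7→{q7}; union {q3, q7, q8}; ε-closure = {q3, q5, q7, q8}.
Read 'b': q3→{q1, q4, q6}, q5→∅, q7→{q2, q3}, q8→{q3, q4}; union {q1, q2, q3, q4, q6}; ε-closure = {q1, q2, q3, q4, q5, q6, q7}.
Read 'c': q1→{q4}, q2→{q6}, q3→{q5}, q4→{q8}, q5→{q4, q7}, q6→{q2, q7}, q7→{q1}; now {q1, q2, q4, q5, q6, q7, q8}.
Read 'a': q1→{q1, q7, q8}, q2→{q3}, q4→∅, q5→{q3, q8}, q6→{q1, q3}, q7→{q7}, q8→∅; union {q1, q3, q7, q8}; ε-closure = {q1, q3, q5, q7, q8}.
State q1 is in {q1, q3, q5, q7, q8}.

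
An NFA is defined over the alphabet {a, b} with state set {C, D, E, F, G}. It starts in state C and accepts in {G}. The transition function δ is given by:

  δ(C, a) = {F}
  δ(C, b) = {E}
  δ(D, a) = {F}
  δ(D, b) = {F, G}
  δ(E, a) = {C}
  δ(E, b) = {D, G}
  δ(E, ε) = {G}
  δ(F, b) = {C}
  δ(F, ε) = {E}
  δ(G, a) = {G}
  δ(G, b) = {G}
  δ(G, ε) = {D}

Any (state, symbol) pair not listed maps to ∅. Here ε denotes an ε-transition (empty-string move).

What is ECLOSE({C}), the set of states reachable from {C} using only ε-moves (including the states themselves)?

{C}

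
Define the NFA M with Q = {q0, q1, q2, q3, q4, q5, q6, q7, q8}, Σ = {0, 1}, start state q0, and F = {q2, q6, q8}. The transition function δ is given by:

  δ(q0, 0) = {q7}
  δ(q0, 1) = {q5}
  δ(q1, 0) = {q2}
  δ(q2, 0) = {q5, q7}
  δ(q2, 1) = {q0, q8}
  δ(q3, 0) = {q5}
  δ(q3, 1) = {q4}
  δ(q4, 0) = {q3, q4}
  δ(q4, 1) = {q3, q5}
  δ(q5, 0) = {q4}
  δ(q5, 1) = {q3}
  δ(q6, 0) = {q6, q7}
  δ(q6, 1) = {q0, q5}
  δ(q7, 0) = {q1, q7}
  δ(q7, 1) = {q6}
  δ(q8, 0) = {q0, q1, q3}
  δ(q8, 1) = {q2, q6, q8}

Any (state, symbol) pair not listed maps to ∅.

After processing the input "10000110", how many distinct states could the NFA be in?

Start in {q0}.
Read '1': {q0} → {q5}.
Read '0': {q5} → {q4}.
Read '0': {q4} → {q3, q4}.
Read '0': {q3, q4} → {q3, q4, q5}.
Read '0': {q3, q4, q5} → {q3, q4, q5}.
Read '1': {q3, q4, q5} → {q3, q4, q5}.
Read '1': {q3, q4, q5} → {q3, q4, q5}.
Read '0': {q3, q4, q5} → {q3, q4, q5}.
That set has 3 states.

3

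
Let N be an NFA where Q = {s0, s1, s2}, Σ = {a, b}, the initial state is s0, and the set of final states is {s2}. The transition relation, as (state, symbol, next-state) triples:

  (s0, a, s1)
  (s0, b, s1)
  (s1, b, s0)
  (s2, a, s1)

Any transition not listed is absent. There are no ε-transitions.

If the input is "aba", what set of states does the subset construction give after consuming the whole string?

{s1}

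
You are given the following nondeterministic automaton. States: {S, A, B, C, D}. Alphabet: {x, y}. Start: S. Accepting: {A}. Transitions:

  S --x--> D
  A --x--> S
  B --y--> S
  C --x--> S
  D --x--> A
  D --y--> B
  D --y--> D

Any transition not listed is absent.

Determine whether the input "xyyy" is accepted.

No

Start in {S}.
Read 'x': S→{D}; now {D}.
Read 'y': D→{B, D}; now {B, D}.
Read 'y': B→{S}, D→{B, D}; now {S, B, D}.
Read 'y': S→∅, B→{S}, D→{B, D}; now {S, B, D}.
The final set {S, B, D} contains no accepting state.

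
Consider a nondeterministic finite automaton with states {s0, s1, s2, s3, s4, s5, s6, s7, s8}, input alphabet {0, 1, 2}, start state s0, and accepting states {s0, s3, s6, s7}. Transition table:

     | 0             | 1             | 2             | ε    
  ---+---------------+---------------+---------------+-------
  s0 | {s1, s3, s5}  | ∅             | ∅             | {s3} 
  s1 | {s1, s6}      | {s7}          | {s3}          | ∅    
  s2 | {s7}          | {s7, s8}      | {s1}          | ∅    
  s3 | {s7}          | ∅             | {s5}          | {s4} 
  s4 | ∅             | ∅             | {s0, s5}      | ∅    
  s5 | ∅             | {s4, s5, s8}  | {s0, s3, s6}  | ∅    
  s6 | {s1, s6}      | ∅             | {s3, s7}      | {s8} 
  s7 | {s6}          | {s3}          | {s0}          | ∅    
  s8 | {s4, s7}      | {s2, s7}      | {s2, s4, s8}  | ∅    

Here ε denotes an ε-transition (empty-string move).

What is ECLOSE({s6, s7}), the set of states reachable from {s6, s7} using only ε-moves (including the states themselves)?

Begin with {s6, s7}.
ε-move s6 → s8; add s8.

{s6, s7, s8}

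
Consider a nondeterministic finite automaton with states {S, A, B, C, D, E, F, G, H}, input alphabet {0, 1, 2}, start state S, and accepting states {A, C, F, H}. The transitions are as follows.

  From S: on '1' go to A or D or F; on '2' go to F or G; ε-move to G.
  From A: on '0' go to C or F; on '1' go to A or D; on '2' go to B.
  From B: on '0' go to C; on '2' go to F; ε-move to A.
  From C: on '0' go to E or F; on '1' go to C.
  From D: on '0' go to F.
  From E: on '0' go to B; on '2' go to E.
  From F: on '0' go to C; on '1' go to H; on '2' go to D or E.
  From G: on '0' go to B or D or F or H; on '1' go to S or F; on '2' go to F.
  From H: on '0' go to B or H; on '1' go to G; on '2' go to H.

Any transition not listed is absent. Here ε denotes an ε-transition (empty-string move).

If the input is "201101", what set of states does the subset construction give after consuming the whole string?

Start: ε-closure({S}) = {S, G}.
Read '2': S→{F, G}, G→{F}; now {F, G}.
Read '0': F→{C}, G→{B, D, F, H}; union {B, C, D, F, H}; ε-closure = {A, B, C, D, F, H}.
Read '1': A→{A, D}, B→∅, C→{C}, D→∅, F→{H}, H→{G}; now {A, C, D, G, H}.
Read '1': A→{A, D}, C→{C}, D→∅, G→{S, F}, H→{G}; now {S, A, C, D, F, G}.
Read '0': S→∅, A→{C, F}, C→{E, F}, D→{F}, F→{C}, G→{B, D, F, H}; union {B, C, D, E, F, H}; ε-closure = {A, B, C, D, E, F, H}.
Read '1': A→{A, D}, B→∅, C→{C}, D→∅, E→∅, F→{H}, H→{G}; now {A, C, D, G, H}.

{A, C, D, G, H}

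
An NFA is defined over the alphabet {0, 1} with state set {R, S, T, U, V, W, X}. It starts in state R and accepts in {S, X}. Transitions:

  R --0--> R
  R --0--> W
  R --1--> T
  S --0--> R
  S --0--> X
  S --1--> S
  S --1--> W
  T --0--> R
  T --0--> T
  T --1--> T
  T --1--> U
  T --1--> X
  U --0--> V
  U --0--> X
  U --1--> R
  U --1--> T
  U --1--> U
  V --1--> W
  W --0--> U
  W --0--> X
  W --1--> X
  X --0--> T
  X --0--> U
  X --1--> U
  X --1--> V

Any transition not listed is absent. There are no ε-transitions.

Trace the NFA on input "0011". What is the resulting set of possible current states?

{R, T, U, V, W, X}

Start in {R}.
Read '0': R→{R, W}; now {R, W}.
Read '0': R→{R, W}, W→{U, X}; now {R, U, W, X}.
Read '1': R→{T}, U→{R, T, U}, W→{X}, X→{U, V}; now {R, T, U, V, X}.
Read '1': R→{T}, T→{T, U, X}, U→{R, T, U}, V→{W}, X→{U, V}; now {R, T, U, V, W, X}.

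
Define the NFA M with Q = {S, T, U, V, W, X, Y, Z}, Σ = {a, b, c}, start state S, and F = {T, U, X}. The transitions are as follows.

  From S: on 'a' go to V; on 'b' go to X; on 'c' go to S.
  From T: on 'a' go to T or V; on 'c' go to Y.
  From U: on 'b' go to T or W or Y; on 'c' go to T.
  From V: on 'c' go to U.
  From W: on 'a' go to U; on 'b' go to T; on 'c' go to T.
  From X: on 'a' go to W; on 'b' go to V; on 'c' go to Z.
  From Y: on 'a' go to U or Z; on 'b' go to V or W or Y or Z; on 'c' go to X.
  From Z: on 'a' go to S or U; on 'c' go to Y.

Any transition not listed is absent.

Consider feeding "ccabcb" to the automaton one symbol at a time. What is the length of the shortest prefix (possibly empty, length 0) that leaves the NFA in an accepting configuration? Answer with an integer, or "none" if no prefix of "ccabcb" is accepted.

none

Start in {S}.
Read 'c': {S} → {S}.
Read 'c': {S} → {S}.
Read 'a': {S} → {V}.
Read 'b': {V} → ∅.
The set is empty and remains empty for the remaining 2 symbols.
No reachable set along the way intersects F.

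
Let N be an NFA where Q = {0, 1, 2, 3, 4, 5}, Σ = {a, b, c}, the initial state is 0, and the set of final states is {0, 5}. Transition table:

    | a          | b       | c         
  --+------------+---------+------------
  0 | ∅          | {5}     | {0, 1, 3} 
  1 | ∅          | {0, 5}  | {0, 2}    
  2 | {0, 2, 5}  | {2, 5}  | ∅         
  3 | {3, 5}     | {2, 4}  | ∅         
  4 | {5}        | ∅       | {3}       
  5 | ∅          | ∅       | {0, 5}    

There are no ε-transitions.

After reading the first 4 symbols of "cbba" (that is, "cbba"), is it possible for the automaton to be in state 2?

Yes

Start in {0}.
Read 'c': {0} → {0, 1, 3}.
Read 'b': {0, 1, 3} → {0, 2, 4, 5}.
Read 'b': {0, 2, 4, 5} → {2, 5}.
Read 'a': {2, 5} → {0, 2, 5}.
State 2 is in {0, 2, 5}.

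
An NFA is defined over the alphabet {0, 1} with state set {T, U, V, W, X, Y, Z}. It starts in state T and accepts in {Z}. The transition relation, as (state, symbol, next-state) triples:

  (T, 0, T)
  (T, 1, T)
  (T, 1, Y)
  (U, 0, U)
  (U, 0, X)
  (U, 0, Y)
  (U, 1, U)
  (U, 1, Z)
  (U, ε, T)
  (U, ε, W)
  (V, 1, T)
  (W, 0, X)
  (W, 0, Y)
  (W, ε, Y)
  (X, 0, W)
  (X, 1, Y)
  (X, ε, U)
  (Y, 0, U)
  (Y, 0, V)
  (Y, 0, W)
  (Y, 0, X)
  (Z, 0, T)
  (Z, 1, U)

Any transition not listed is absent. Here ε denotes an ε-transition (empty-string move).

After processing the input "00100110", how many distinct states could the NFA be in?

Start in {T}.
Read '0': T→{T}; now {T}.
Read '0': T→{T}; now {T}.
Read '1': T→{T, Y}; now {T, Y}.
Read '0': T→{T}, Y→{U, V, W, X}; union {T, U, V, W, X}; ε-closure = {T, U, V, W, X, Y}.
Read '0': T→{T}, U→{U, X, Y}, V→∅, W→{X, Y}, X→{W}, Y→{U, V, W, X}; now {T, U, V, W, X, Y}.
Read '1': T→{T, Y}, U→{U, Z}, V→{T}, W→∅, X→{Y}, Y→∅; union {T, U, Y, Z}; ε-closure = {T, U, W, Y, Z}.
Read '1': T→{T, Y}, U→{U, Z}, W→∅, Y→∅, Z→{U}; union {T, U, Y, Z}; ε-closure = {T, U, W, Y, Z}.
Read '0': T→{T}, U→{U, X, Y}, W→{X, Y}, Y→{U, V, W, X}, Z→{T}; now {T, U, V, W, X, Y}.
That set has 6 states.

6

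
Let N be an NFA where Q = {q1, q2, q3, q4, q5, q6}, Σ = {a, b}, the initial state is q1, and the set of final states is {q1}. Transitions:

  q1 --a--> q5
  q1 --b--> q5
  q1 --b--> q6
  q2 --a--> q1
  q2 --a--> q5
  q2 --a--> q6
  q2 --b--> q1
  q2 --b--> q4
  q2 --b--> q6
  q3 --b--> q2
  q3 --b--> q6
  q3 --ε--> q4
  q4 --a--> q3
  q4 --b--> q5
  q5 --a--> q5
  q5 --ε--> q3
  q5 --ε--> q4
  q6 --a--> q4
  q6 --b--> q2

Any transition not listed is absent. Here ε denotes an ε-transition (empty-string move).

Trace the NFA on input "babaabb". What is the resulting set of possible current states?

{q1, q2, q3, q4, q5, q6}

Start in {q1}.
Read 'b': q1→{q5, q6}; union {q5, q6}; ε-closure = {q3, q4, q5, q6}.
Read 'a': q3→∅, q4→{q3}, q5→{q5}, q6→{q4}; now {q3, q4, q5}.
Read 'b': q3→{q2, q6}, q4→{q5}, q5→∅; union {q2, q5, q6}; ε-closure = {q2, q3, q4, q5, q6}.
Read 'a': q2→{q1, q5, q6}, q3→∅, q4→{q3}, q5→{q5}, q6→{q4}; now {q1, q3, q4, q5, q6}.
Read 'a': q1→{q5}, q3→∅, q4→{q3}, q5→{q5}, q6→{q4}; now {q3, q4, q5}.
Read 'b': q3→{q2, q6}, q4→{q5}, q5→∅; union {q2, q5, q6}; ε-closure = {q2, q3, q4, q5, q6}.
Read 'b': q2→{q1, q4, q6}, q3→{q2, q6}, q4→{q5}, q5→∅, q6→{q2}; union {q1, q2, q4, q5, q6}; ε-closure = {q1, q2, q3, q4, q5, q6}.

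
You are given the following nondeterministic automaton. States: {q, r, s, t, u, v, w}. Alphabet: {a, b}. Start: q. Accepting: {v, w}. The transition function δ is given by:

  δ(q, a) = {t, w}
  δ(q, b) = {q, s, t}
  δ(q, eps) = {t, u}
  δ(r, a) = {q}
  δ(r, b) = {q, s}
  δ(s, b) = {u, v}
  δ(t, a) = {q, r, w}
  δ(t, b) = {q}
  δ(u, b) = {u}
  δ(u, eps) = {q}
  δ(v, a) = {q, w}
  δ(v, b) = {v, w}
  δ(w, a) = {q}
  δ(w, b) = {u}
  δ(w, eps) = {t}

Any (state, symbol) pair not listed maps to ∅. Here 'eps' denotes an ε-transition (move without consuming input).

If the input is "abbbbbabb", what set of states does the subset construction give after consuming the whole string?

Start: ε-closure({q}) = {q, t, u}.
Read 'a': {q, t, u} → {q, r, t, u, w}.
Read 'b': {q, r, t, u, w} → {q, s, t, u}.
Read 'b': {q, s, t, u} → {q, s, t, u, v}.
Read 'b': {q, s, t, u, v} → {q, s, t, u, v, w}.
Read 'b': {q, s, t, u, v, w} → {q, s, t, u, v, w}.
Read 'b': {q, s, t, u, v, w} → {q, s, t, u, v, w}.
Read 'a': {q, s, t, u, v, w} → {q, r, t, u, w}.
Read 'b': {q, r, t, u, w} → {q, s, t, u}.
Read 'b': {q, s, t, u} → {q, s, t, u, v}.

{q, s, t, u, v}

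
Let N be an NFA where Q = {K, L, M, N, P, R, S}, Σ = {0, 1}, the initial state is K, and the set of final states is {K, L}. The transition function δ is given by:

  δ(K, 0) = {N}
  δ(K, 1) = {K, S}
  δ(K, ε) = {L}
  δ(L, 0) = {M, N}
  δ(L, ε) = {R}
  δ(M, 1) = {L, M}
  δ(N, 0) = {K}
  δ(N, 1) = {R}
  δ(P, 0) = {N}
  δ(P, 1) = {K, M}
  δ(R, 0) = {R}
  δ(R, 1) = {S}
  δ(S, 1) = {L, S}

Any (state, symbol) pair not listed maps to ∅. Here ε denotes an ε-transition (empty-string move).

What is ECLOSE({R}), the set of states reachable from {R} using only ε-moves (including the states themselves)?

{R}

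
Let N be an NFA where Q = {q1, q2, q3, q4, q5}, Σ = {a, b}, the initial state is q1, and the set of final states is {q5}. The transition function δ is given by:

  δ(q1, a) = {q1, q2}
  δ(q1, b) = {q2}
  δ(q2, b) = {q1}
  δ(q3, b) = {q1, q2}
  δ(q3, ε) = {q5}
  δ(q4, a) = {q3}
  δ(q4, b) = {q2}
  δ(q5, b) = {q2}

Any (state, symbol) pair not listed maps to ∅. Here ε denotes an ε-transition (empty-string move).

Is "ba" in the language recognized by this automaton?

No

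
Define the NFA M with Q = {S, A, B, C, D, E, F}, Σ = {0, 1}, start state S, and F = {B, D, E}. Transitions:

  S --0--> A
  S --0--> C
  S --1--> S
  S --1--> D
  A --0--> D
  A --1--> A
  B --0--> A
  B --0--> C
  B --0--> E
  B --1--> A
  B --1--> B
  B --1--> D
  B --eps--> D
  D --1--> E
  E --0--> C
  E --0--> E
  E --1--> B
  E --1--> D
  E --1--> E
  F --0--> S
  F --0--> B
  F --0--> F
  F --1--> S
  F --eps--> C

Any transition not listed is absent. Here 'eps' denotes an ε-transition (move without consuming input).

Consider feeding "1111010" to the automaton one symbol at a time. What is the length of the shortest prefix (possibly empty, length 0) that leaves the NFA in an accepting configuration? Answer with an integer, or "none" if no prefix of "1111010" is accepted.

1

Start in {S}.
Read '1': {S} → {S, D}.
None of the earlier sets intersect F, but {S, D} does.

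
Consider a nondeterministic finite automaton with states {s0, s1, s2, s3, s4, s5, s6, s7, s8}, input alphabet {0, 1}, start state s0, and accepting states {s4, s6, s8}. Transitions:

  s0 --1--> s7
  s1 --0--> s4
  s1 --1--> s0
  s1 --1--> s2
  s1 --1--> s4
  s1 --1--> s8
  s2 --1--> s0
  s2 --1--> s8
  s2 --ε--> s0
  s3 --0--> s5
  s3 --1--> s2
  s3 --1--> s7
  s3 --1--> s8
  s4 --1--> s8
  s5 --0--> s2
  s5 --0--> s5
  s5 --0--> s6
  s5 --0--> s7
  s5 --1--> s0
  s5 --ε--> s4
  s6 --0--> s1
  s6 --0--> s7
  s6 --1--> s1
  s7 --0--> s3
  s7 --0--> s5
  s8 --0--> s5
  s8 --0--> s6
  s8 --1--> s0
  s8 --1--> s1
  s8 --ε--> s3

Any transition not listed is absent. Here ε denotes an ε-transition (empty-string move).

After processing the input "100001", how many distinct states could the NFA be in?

7

Start in {s0}.
Read '1': s0→{s7}; now {s7}.
Read '0': s7→{s3, s5}; union {s3, s5}; ε-closure = {s3, s4, s5}.
Read '0': s3→{s5}, s4→∅, s5→{s2, s5, s6, s7}; union {s2, s5, s6, s7}; ε-closure = {s0, s2, s4, s5, s6, s7}.
Read '0': s0→∅, s2→∅, s4→∅, s5→{s2, s5, s6, s7}, s6→{s1, s7}, s7→{s3, s5}; union {s1, s2, s3, s5, s6, s7}; ε-closure = {s0, s1, s2, s3, s4, s5, s6, s7}.
Read '0': s0→∅, s1→{s4}, s2→∅, s3→{s5}, s4→∅, s5→{s2, s5, s6, s7}, s6→{s1, s7}, s7→{s3, s5}; union {s1, s2, s3, s4, s5, s6, s7}; ε-closure = {s0, s1, s2, s3, s4, s5, s6, s7}.
Read '1': s0→{s7}, s1→{s0, s2, s4, s8}, s2→{s0, s8}, s3→{s2, s7, s8}, s4→{s8}, s5→{s0}, s6→{s1}, s7→∅; union {s0, s1, s2, s4, s7, s8}; ε-closure = {s0, s1, s2, s3, s4, s7, s8}.
That set has 7 states.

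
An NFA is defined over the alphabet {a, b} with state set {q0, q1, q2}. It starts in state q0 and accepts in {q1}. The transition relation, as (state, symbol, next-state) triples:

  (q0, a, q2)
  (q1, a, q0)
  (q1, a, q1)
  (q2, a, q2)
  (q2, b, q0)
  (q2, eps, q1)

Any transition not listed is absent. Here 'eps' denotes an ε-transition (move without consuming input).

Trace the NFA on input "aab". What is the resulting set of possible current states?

{q0}

Start in {q0}.
Read 'a': {q0} → {q1, q2}.
Read 'a': {q1, q2} → {q0, q1, q2}.
Read 'b': {q0, q1, q2} → {q0}.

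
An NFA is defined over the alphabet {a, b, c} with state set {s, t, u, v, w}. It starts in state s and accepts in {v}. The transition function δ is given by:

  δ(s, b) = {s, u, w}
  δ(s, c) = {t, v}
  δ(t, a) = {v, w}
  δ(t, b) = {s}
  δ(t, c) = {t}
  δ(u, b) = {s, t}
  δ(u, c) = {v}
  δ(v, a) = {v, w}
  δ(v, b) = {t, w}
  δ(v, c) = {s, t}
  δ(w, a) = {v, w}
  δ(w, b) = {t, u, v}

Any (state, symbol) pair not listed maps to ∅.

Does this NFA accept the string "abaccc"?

No

Start in {s}.
Read 'a': s→∅; now ∅.
The set is empty and remains empty for the remaining 5 symbols.
The final set ∅ contains no accepting state.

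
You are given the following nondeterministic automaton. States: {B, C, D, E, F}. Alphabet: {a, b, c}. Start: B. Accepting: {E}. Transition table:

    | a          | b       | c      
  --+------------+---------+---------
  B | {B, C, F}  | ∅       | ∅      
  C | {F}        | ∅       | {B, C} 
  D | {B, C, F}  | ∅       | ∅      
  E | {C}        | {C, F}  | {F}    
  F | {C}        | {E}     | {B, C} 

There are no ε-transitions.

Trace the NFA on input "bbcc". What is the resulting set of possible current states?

∅

Start in {B}.
Read 'b': B→∅; now ∅.
The set is empty and remains empty for the remaining 3 symbols.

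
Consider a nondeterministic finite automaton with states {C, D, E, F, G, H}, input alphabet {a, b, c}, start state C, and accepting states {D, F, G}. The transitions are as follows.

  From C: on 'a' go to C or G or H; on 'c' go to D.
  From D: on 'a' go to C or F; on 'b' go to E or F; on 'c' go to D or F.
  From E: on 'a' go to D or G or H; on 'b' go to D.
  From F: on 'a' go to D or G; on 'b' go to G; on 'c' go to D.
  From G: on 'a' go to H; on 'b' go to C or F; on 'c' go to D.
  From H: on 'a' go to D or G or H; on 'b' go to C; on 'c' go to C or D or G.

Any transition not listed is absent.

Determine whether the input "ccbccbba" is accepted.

Yes

Start in {C}.
Read 'c': C→{D}; now {D}.
Read 'c': D→{D, F}; now {D, F}.
Read 'b': D→{E, F}, F→{G}; now {E, F, G}.
Read 'c': E→∅, F→{D}, G→{D}; now {D}.
Read 'c': D→{D, F}; now {D, F}.
Read 'b': D→{E, F}, F→{G}; now {E, F, G}.
Read 'b': E→{D}, F→{G}, G→{C, F}; now {C, D, F, G}.
Read 'a': C→{C, G, H}, D→{C, F}, F→{D, G}, G→{H}; now {C, D, F, G, H}.
The final set {C, D, F, G, H} contains the accepting states D, F, G.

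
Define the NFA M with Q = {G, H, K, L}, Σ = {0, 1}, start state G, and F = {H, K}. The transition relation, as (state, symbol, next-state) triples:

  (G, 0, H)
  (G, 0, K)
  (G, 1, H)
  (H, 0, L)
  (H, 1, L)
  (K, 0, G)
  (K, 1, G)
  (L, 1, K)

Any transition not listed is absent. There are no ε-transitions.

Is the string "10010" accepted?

No

Start in {G}.
Read '1': {G} → {H}.
Read '0': {H} → {L}.
Read '0': {L} → ∅.
The set is empty and remains empty for the remaining 2 symbols.
The final set ∅ contains no accepting state.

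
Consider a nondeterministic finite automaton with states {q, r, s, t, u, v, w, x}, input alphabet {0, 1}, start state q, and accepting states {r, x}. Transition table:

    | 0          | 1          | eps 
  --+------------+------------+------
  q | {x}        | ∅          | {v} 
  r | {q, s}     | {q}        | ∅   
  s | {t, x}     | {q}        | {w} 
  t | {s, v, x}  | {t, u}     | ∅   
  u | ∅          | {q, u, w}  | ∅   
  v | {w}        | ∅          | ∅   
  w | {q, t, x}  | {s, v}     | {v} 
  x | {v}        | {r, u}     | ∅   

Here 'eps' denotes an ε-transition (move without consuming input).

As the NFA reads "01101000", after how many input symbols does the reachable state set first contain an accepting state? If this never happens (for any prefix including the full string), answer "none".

Start: ε-closure({q}) = {q, v}.
Read '0': q→{x}, v→{w}; union {w, x}; ε-closure = {v, w, x}.
None of the earlier sets intersect F, but {v, w, x} does.

1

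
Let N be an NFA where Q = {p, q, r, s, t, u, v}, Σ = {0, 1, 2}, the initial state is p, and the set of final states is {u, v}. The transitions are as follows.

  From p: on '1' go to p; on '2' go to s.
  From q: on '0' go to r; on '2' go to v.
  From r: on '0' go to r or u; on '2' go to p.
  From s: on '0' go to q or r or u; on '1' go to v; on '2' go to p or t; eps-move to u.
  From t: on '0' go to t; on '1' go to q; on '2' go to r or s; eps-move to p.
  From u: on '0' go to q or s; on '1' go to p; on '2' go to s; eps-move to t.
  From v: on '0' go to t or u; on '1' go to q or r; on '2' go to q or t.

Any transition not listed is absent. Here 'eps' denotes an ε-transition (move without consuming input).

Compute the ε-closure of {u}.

Begin with {u}.
ε-move u → t; add t.
ε-move t → p; add p.

{p, t, u}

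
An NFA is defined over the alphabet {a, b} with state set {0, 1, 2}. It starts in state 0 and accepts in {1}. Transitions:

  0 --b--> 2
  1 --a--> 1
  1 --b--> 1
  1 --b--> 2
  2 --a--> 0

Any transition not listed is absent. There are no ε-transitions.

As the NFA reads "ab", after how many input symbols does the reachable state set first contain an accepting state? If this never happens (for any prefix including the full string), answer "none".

Start in {0}.
Read 'a': {0} → ∅.
The set is empty and remains empty for the remaining 1 symbol.
No reachable set along the way intersects F.

none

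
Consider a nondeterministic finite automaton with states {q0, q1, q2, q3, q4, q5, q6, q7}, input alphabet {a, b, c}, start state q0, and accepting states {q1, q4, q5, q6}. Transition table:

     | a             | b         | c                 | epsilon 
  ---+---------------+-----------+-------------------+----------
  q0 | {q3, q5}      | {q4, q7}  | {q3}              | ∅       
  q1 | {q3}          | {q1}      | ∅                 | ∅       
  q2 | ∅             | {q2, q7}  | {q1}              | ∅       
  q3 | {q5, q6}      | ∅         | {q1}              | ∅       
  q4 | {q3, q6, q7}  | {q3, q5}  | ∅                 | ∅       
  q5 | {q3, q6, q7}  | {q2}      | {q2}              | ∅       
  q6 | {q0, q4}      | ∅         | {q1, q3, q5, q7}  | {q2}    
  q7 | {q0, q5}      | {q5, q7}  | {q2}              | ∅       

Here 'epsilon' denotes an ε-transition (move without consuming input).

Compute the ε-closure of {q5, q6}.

{q2, q5, q6}

Begin with {q5, q6}.
ε-move q6 → q2; add q2.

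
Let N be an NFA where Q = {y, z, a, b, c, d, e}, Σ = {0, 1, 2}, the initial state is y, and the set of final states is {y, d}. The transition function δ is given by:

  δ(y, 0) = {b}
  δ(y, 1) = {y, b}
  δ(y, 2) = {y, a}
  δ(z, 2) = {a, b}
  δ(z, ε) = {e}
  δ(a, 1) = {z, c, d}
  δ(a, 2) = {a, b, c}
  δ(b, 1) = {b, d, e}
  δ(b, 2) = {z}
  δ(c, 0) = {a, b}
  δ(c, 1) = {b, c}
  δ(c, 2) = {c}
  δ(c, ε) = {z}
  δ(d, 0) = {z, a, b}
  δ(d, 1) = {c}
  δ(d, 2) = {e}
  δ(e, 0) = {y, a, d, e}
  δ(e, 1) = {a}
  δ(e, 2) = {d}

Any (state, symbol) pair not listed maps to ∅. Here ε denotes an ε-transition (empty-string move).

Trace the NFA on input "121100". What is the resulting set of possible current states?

{y, z, a, b, d, e}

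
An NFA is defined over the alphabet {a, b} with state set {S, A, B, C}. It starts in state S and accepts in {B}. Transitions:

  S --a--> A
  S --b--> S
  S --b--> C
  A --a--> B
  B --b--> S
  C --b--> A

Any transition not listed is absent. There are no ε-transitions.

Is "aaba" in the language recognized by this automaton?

No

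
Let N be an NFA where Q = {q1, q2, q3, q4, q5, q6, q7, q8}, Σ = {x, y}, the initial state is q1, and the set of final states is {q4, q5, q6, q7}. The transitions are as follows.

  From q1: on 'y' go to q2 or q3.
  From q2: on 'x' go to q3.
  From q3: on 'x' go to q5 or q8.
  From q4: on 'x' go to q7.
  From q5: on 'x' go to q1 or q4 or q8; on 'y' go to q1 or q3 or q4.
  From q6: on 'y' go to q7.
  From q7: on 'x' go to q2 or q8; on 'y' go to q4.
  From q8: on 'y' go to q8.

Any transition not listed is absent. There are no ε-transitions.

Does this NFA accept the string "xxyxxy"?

No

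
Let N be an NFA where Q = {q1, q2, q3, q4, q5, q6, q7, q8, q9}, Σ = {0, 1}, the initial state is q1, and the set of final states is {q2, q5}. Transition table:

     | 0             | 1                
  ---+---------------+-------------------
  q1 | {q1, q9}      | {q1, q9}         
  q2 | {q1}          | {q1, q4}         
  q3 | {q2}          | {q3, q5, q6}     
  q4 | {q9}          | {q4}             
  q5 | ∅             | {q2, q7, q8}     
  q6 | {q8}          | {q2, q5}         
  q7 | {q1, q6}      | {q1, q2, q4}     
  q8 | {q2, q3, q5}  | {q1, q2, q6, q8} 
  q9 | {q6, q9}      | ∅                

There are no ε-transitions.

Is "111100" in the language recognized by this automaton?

No

Start in {q1}.
Read '1': {q1} → {q1, q9}.
Read '1': {q1, q9} → {q1, q9}.
Read '1': {q1, q9} → {q1, q9}.
Read '1': {q1, q9} → {q1, q9}.
Read '0': {q1, q9} → {q1, q6, q9}.
Read '0': {q1, q6, q9} → {q1, q6, q8, q9}.
The final set {q1, q6, q8, q9} contains no accepting state.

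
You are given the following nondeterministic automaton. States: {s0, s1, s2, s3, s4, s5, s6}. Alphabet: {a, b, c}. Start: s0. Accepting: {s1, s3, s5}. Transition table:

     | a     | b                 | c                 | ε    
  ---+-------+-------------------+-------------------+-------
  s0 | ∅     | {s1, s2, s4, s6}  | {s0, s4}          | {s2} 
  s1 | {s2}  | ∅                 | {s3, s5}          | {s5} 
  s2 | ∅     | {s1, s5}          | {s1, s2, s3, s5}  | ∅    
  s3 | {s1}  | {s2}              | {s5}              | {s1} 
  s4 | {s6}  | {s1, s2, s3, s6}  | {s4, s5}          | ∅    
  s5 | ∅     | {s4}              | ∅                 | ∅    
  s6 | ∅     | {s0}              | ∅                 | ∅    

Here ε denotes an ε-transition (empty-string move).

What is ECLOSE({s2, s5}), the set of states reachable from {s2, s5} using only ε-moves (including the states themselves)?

{s2, s5}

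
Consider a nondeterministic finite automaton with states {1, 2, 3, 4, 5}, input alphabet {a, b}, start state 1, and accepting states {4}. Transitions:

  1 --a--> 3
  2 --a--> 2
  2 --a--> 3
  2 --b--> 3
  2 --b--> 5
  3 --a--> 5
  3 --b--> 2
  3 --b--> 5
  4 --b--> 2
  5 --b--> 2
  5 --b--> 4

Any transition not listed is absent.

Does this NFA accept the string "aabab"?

No

Start in {1}.
Read 'a': {1} → {3}.
Read 'a': {3} → {5}.
Read 'b': {5} → {2, 4}.
Read 'a': {2, 4} → {2, 3}.
Read 'b': {2, 3} → {2, 3, 5}.
The final set {2, 3, 5} contains no accepting state.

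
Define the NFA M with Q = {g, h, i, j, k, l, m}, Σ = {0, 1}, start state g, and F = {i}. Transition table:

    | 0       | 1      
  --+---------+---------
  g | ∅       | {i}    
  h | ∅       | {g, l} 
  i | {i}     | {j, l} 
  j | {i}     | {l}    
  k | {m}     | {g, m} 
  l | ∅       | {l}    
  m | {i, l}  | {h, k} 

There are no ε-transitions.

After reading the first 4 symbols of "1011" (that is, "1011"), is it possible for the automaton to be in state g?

Start in {g}.
Read '1': {g} → {i}.
Read '0': {i} → {i}.
Read '1': {i} → {j, l}.
Read '1': {j, l} → {l}.
State g is not in {l}.

No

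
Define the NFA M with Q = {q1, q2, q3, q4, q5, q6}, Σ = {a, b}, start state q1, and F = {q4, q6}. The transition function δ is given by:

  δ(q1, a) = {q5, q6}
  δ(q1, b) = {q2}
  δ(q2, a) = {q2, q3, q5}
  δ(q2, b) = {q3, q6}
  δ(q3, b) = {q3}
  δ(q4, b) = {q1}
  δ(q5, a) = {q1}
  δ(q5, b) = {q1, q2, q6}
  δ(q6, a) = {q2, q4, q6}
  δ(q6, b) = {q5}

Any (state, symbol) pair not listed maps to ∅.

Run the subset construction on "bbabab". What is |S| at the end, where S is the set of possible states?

5

Start in {q1}.
Read 'b': q1→{q2}; now {q2}.
Read 'b': q2→{q3, q6}; now {q3, q6}.
Read 'a': q3→∅, q6→{q2, q4, q6}; now {q2, q4, q6}.
Read 'b': q2→{q3, q6}, q4→{q1}, q6→{q5}; now {q1, q3, q5, q6}.
Read 'a': q1→{q5, q6}, q3→∅, q5→{q1}, q6→{q2, q4, q6}; now {q1, q2, q4, q5, q6}.
Read 'b': q1→{q2}, q2→{q3, q6}, q4→{q1}, q5→{q1, q2, q6}, q6→{q5}; now {q1, q2, q3, q5, q6}.
That set has 5 states.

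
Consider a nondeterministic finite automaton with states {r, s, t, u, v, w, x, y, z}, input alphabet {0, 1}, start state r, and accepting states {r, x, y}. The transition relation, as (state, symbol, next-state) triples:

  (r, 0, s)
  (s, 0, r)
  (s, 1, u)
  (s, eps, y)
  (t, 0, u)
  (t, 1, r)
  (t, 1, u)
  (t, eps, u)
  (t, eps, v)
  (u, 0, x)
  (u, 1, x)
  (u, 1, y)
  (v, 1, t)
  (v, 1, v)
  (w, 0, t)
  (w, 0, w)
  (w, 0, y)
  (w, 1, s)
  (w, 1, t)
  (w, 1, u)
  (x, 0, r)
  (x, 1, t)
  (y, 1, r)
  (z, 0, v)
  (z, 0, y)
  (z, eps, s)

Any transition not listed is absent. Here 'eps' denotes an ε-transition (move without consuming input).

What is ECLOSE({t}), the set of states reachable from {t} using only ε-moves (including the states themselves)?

Begin with {t}.
ε-move t → u; add u.
ε-move t → v; add v.

{t, u, v}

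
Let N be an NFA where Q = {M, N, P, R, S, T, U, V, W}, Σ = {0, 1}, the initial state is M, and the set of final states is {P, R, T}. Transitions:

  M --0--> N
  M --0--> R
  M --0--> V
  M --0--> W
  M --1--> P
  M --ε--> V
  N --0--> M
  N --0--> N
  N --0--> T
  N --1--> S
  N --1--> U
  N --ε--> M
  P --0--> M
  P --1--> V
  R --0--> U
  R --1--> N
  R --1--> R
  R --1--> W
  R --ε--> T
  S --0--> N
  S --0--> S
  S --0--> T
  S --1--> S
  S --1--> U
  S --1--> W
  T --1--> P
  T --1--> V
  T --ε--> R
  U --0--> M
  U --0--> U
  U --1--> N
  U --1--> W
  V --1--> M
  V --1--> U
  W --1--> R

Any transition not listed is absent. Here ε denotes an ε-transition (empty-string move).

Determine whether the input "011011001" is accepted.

Yes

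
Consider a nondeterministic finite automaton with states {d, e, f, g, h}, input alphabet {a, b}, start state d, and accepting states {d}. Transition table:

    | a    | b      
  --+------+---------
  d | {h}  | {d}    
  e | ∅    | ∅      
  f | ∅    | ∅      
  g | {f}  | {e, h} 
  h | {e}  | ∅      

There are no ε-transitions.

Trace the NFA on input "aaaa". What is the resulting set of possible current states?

∅

Start in {d}.
Read 'a': d→{h}; now {h}.
Read 'a': h→{e}; now {e}.
Read 'a': e→∅; now ∅.
The set is empty and remains empty for the remaining 1 symbol.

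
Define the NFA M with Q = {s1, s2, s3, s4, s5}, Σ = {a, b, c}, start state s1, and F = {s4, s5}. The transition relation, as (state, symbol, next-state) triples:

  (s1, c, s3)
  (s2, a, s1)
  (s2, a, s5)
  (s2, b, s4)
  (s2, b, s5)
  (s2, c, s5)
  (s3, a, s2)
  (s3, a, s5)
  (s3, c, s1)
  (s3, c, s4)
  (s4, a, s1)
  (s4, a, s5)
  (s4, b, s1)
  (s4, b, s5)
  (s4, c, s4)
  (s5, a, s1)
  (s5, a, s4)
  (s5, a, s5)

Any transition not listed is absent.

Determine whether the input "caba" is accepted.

Yes

Start in {s1}.
Read 'c': s1→{s3}; now {s3}.
Read 'a': s3→{s2, s5}; now {s2, s5}.
Read 'b': s2→{s4, s5}, s5→∅; now {s4, s5}.
Read 'a': s4→{s1, s5}, s5→{s1, s4, s5}; now {s1, s4, s5}.
The final set {s1, s4, s5} contains the accepting states s4, s5.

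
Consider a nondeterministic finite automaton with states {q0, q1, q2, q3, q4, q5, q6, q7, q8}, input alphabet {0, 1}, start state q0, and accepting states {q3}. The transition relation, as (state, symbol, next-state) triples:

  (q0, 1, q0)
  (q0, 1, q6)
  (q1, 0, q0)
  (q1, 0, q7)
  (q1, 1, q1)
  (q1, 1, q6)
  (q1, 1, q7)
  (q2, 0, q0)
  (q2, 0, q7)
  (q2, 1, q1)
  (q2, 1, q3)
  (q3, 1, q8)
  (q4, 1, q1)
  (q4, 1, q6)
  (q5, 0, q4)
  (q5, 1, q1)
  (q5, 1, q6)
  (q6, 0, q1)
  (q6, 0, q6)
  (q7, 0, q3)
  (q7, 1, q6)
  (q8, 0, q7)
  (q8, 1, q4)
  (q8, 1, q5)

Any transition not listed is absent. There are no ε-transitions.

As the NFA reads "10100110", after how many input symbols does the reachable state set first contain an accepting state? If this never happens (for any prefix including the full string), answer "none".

Start in {q0}.
Read '1': q0→{q0, q6}; now {q0, q6}.
Read '0': q0→∅, q6→{q1, q6}; now {q1, q6}.
Read '1': q1→{q1, q6, q7}, q6→∅; now {q1, q6, q7}.
Read '0': q1→{q0, q7}, q6→{q1, q6}, q7→{q3}; now {q0, q1, q3, q6, q7}.
None of the earlier sets intersect F, but {q0, q1, q3, q6, q7} does.

4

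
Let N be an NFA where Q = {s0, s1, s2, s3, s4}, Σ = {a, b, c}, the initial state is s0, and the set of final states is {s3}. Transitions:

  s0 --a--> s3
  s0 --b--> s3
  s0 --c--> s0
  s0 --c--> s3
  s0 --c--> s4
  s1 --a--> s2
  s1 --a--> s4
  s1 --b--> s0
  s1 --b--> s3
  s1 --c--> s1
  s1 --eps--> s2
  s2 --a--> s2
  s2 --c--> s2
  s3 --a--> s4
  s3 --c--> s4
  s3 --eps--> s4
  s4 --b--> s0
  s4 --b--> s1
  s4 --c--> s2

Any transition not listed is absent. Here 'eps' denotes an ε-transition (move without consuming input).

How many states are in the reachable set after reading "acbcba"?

3

Start in {s0}.
Read 'a': s0→{s3}; union {s3}; ε-closure = {s3, s4}.
Read 'c': s3→{s4}, s4→{s2}; now {s2, s4}.
Read 'b': s2→∅, s4→{s0, s1}; union {s0, s1}; ε-closure = {s0, s1, s2}.
Read 'c': s0→{s0, s3, s4}, s1→{s1}, s2→{s2}; now {s0, s1, s2, s3, s4}.
Read 'b': s0→{s3}, s1→{s0, s3}, s2→∅, s3→∅, s4→{s0, s1}; union {s0, s1, s3}; ε-closure = {s0, s1, s2, s3, s4}.
Read 'a': s0→{s3}, s1→{s2, s4}, s2→{s2}, s3→{s4}, s4→∅; now {s2, s3, s4}.
That set has 3 states.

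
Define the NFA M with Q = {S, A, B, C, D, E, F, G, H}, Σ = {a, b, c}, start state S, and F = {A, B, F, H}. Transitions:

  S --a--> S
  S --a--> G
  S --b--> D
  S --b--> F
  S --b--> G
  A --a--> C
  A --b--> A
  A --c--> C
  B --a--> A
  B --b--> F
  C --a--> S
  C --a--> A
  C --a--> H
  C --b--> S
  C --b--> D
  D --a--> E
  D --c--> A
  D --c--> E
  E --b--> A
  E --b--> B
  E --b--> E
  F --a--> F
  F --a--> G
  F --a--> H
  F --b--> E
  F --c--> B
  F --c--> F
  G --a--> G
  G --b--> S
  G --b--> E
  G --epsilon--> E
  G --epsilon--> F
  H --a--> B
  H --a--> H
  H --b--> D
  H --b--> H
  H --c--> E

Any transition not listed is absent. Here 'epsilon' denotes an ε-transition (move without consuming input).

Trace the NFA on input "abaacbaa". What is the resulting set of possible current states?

{S, A, B, C, E, F, G, H}

Start in {S}.
Read 'a': {S} → {S, E, F, G}.
Read 'b': {S, E, F, G} → {S, A, B, D, E, F, G}.
Read 'a': {S, A, B, D, E, F, G} → {S, A, C, E, F, G, H}.
Read 'a': {S, A, C, E, F, G, H} → {S, A, B, C, E, F, G, H}.
Read 'c': {S, A, B, C, E, F, G, H} → {B, C, E, F}.
Read 'b': {B, C, E, F} → {S, A, B, D, E, F}.
Read 'a': {S, A, B, D, E, F} → {S, A, C, E, F, G, H}.
Read 'a': {S, A, C, E, F, G, H} → {S, A, B, C, E, F, G, H}.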